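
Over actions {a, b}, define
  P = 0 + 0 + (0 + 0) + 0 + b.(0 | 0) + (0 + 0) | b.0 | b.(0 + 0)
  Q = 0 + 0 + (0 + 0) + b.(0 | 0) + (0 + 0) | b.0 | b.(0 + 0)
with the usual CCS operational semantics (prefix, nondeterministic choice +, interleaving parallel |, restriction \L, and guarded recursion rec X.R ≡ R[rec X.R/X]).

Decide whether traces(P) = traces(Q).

YES

P's transition system — 5 states:
  s0 = 0 + 0 + (0 + 0) + 0 + b.(0 | 0) + (0 + 0) | b.0 | b.(0 + 0) | ··b··> s1, ··b··> s2, ··b··> s3
  s1 = (0 + 0) | 0 | b.(0 + 0) | ··b··> s4
  s2 = (0 + 0) | b.0 | (0 + 0) | ··b··> s4
  s3 = 0 | 0 | (no moves)
  s4 = (0 + 0) | 0 | (0 + 0) | (no moves)
Q's transition system — 5 states:
  t0 = 0 + 0 + (0 + 0) + b.(0 | 0) + (0 + 0) | b.0 | b.(0 + 0) | ··b··> t1, ··b··> t2, ··b··> t3
  t1 = (0 + 0) | 0 | b.(0 + 0) | ··b··> t4
  t2 = (0 + 0) | b.0 | (0 + 0) | ··b··> t4
  t3 = 0 | 0 | (no moves)
  t4 = (0 + 0) | 0 | (0 + 0) | (no moves)
Coarsest stable partition (strong bisimilarity classes):
  B0 = {s0, t0}
  B1 = {s1, s2, t1, t2}
  B2 = {s3, s4, t3, t4}
s0 ∈ B0, t0 ∈ B0 → same block
Bisimilar ⇒ trace-equivalent.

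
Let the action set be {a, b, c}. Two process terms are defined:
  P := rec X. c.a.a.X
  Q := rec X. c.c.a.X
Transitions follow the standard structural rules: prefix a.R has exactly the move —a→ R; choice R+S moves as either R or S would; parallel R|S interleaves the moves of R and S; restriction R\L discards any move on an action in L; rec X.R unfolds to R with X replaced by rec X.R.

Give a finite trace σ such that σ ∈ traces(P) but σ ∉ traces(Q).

ca

P's transition system — 3 states:
  m0 = rec X. c.a.a.X ⊢ —c→ m1
  m1 = a.a.(rec X. c.a.a.X) ⊢ —a→ m2
  m2 = a.(rec X. c.a.a.X) ⊢ —a→ m0
Q's transition system — 3 states:
  n0 = rec X. c.c.a.X ⊢ —c→ n1
  n1 = c.a.(rec X. c.c.a.X) ⊢ —c→ n2
  n2 = a.(rec X. c.c.a.X) ⊢ —a→ n0
Executing ca from P (initial set {m0}):
  step 1 (c): {m1}
  step 2 (a): {m2}
  — P admits the full trace.
Executing ca from Q (initial set {n0}):
  step 1 (c): {n1}
  step 2 (a): ∅  — Q cannot continue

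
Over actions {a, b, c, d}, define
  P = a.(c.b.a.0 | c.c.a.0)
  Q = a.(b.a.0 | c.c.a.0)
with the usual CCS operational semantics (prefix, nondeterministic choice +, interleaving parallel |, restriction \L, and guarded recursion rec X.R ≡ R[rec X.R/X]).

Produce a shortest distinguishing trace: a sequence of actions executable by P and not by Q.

accc

LTS(P): 17 reachable states
  m0 = a.(c.b.a.0 | c.c.a.0) ⊢ ··a··> m1
  m1 = c.b.a.0 | c.c.a.0 ⊢ ··c··> m2, ··c··> m3
  m2 = b.a.0 | c.c.a.0 ⊢ ··b··> m4, ··c··> m5
  m3 = c.b.a.0 | c.a.0 ⊢ ··c··> m5, ··c··> m6
  m4 = a.0 | c.c.a.0 ⊢ ··a··> m7, ··c··> m8
  m5 = b.a.0 | c.a.0 ⊢ ··b··> m8, ··c··> m9
  m6 = c.b.a.0 | a.0 ⊢ ··a··> m10, ··c··> m9
  m7 = 0 | c.c.a.0 ⊢ ··c··> m11
  m8 = a.0 | c.a.0 ⊢ ··a··> m11, ··c··> m12
  m9 = b.a.0 | a.0 ⊢ ··a··> m13, ··b··> m12
  m10 = c.b.a.0 | 0 ⊢ ··c··> m13
  m11 = 0 | c.a.0 ⊢ ··c··> m14
  m12 = a.0 | a.0 ⊢ ··a··> m14, ··a··> m15
  m13 = b.a.0 | 0 ⊢ ··b··> m15
  m14 = 0 | a.0 ⊢ ··a··> m16
  m15 = a.0 | 0 ⊢ ··a··> m16
  m16 = 0 | 0 ⊢ stopped
LTS(Q): 13 reachable states
  n0 = a.(b.a.0 | c.c.a.0) ⊢ ··a··> n1
  n1 = b.a.0 | c.c.a.0 ⊢ ··b··> n2, ··c··> n3
  n2 = a.0 | c.c.a.0 ⊢ ··a··> n4, ··c··> n5
  n3 = b.a.0 | c.a.0 ⊢ ··b··> n5, ··c··> n6
  n4 = 0 | c.c.a.0 ⊢ ··c··> n7
  n5 = a.0 | c.a.0 ⊢ ··a··> n7, ··c··> n8
  n6 = b.a.0 | a.0 ⊢ ··a··> n9, ··b··> n8
  n7 = 0 | c.a.0 ⊢ ··c··> n10
  n8 = a.0 | a.0 ⊢ ··a··> n10, ··a··> n11
  n9 = b.a.0 | 0 ⊢ ··b··> n11
  n10 = 0 | a.0 ⊢ ··a··> n12
  n11 = a.0 | 0 ⊢ ··a··> n12
  n12 = 0 | 0 ⊢ stopped
Trace ⟨accc⟩ through P, begin at {m0}:
  [1] a ⇒ {m1}
  [2] c ⇒ {m2, m3}
  [3] c ⇒ {m5, m6}
  [4] c ⇒ {m9}
  — P admits the full trace.
Trace ⟨accc⟩ through Q, begin at {n0}:
  [1] a ⇒ {n1}
  [2] c ⇒ {n3}
  [3] c ⇒ {n6}
  [4] c ⇒ ∅ (Q stuck)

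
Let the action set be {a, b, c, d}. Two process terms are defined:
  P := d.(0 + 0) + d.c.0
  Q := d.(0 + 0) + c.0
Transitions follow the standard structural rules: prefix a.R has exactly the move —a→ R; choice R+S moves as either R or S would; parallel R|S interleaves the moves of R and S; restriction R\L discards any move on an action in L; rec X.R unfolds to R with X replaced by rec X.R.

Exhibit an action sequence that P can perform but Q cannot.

dc

LTS(P): 4 reachable states
  s0 = d.(0 + 0) + d.c.0 → --d--▸ s1, --d--▸ s2
  s1 = 0 + 0 → stopped
  s2 = c.0 → --c--▸ s3
  s3 = 0 → stopped
LTS(Q): 3 reachable states
  t0 = d.(0 + 0) + c.0 → --c--▸ t1, --d--▸ t2
  t1 = 0 → stopped
  t2 = 0 + 0 → stopped
Run σ = ⟨dc⟩ on P: start {s0}
  step 1 (d): {s1, s2}
  step 2 (c): {s3}
  P completes σ.
Run σ = ⟨dc⟩ on Q: start {t0}
  step 1 (d): {t2}
  step 2 (c): ∅  — Q cannot continue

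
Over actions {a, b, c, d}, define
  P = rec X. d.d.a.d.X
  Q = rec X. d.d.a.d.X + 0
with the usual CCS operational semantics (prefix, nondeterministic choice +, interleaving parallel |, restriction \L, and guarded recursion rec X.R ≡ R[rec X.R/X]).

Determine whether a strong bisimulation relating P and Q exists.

P's transition system — 4 states:
  s0 = rec X. d.d.a.d.X :: =d=> s1
  s1 = d.a.d.(rec X. d.d.a.d.X) :: =d=> s2
  s2 = a.d.(rec X. d.d.a.d.X) :: =a=> s3
  s3 = d.(rec X. d.d.a.d.X) :: =d=> s0
Q's transition system — 4 states:
  t0 = rec X. d.d.a.d.X + 0 :: =d=> t1
  t1 = d.a.d.(rec X. d.d.a.d.X + 0) :: =d=> t2
  t2 = a.d.(rec X. d.d.a.d.X + 0) :: =a=> t3
  t3 = d.(rec X. d.d.a.d.X + 0) :: =d=> t0
Coarsest stable partition (strong bisimilarity classes):
  B0 = {s0, t0}
  B1 = {s1, t1}
  B2 = {s2, t2}
  B3 = {s3, t3}
s0 ∈ B0, t0 ∈ B0 → same block

bisimilar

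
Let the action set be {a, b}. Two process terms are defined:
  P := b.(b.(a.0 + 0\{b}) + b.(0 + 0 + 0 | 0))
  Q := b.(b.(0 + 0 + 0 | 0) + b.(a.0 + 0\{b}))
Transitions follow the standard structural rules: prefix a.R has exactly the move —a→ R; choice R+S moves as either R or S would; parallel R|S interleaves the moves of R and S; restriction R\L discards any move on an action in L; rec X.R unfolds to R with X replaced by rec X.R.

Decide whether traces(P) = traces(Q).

LTS(P): 5 reachable states
  u0 = b.(b.(a.0 + 0\{b}) + b.(0 + 0 + 0 | 0)) | —b→ u1
  u1 = b.(a.0 + 0\{b}) + b.(0 + 0 + 0 | 0) | —b→ u2, —b→ u3
  u2 = 0 + 0 + 0 | 0 | (no moves)
  u3 = a.0 + 0\{b} | —a→ u4
  u4 = 0 | (no moves)
LTS(Q): 5 reachable states
  v0 = b.(b.(0 + 0 + 0 | 0) + b.(a.0 + 0\{b})) | —b→ v1
  v1 = b.(0 + 0 + 0 | 0) + b.(a.0 + 0\{b}) | —b→ v2, —b→ v3
  v2 = 0 + 0 + 0 | 0 | (no moves)
  v3 = a.0 + 0\{b} | —a→ v4
  v4 = 0 | (no moves)
Bisimilarity quotient blocks:
  B0 = {u0, v0}
  B1 = {u1, v1}
  B2 = {u3, v3}
  B3 = {u2, u4, v2, v4}
u0 ∈ B0, v0 ∈ B0 → same block
Bisimilar ⇒ trace-equivalent.

trace-equivalent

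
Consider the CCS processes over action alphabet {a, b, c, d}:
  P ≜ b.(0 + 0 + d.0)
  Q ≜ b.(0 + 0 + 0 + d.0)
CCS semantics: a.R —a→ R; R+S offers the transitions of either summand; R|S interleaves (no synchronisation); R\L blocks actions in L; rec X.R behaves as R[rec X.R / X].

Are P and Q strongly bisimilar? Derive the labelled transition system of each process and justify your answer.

P ~ Q

LTS(P): 3 reachable states
  s0 = b.(0 + 0 + d.0) has moves =b=> s1
  s1 = 0 + 0 + d.0 has moves =d=> s2
  s2 = 0 has moves stopped
LTS(Q): 3 reachable states
  t0 = b.(0 + 0 + 0 + d.0) has moves =b=> t1
  t1 = 0 + 0 + 0 + d.0 has moves =d=> t2
  t2 = 0 has moves stopped
Partition-refinement fixed point:
  B0 = {s0, t0}
  B1 = {s1, t1}
  B2 = {s2, t2}
s0 ∈ B0, t0 ∈ B0 → same block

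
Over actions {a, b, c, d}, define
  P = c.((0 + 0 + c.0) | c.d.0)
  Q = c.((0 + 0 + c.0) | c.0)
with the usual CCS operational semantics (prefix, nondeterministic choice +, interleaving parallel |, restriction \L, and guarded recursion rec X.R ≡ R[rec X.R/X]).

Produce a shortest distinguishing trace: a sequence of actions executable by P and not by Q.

P's transition system — 7 states:
  m0 = c.((0 + 0 + c.0) | c.d.0) has moves -c-> m1
  m1 = (0 + 0 + c.0) | c.d.0 has moves -c-> m2, -c-> m3
  m2 = (0 + 0 + c.0) | d.0 has moves -c-> m4, -d-> m5
  m3 = 0 | c.d.0 has moves -c-> m4
  m4 = 0 | d.0 has moves -d-> m6
  m5 = (0 + 0 + c.0) | 0 has moves -c-> m6
  m6 = 0 | 0 has moves stopped
Q's transition system — 5 states:
  n0 = c.((0 + 0 + c.0) | c.0) has moves -c-> n1
  n1 = (0 + 0 + c.0) | c.0 has moves -c-> n2, -c-> n3
  n2 = (0 + 0 + c.0) | 0 has moves -c-> n4
  n3 = 0 | c.0 has moves -c-> n4
  n4 = 0 | 0 has moves stopped
Executing ccd from P (initial set {m0}):
  [1] c ⇒ {m1}
  [2] c ⇒ {m2, m3}
  [3] d ⇒ {m5}
  — P admits the full trace.
Executing ccd from Q (initial set {n0}):
  [1] c ⇒ {n1}
  [2] c ⇒ {n2, n3}
  [3] d ⇒ no successor for Q

ccd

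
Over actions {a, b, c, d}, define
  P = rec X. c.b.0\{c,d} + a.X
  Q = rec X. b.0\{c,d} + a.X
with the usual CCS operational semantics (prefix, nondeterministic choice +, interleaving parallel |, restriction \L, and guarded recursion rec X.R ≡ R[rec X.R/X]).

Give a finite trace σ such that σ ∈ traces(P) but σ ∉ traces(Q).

c

LTS(P): 3 reachable states
  m0 = rec X. c.b.0\{c,d} + a.X → —a→ m0, —c→ m1
  m1 = b.0\{c,d} → —b→ m2
  m2 = 0\{c,d} → ·
LTS(Q): 2 reachable states
  n0 = rec X. b.0\{c,d} + a.X → —a→ n0, —b→ n1
  n1 = 0\{c,d} → ·
Executing c from P (initial set {m0}):
  after c @ step 1: {m1}
  — P admits the full trace.
Executing c from Q (initial set {n0}):
  after c @ step 1: no successor for Q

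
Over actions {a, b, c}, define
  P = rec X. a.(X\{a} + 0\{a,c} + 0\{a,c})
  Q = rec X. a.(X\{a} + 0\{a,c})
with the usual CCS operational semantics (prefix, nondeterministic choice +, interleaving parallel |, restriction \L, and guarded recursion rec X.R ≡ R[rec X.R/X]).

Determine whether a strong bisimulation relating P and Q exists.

LTS(P): 2 reachable states
  p0 = rec X. a.(X\{a} + 0\{a,c} + 0\{a,c}) ⊢ -a-> p1
  p1 = (rec X. a.(X\{a} + 0\{a,c} + 0\{a,c}))\{a} + 0\{a,c} + 0\{a,c} ⊢ ·
LTS(Q): 2 reachable states
  q0 = rec X. a.(X\{a} + 0\{a,c}) ⊢ -a-> q1
  q1 = (rec X. a.(X\{a} + 0\{a,c}))\{a} + 0\{a,c} ⊢ ·
Partition-refinement fixed point:
  B0 = {p0, q0}
  B1 = {p1, q1}
p0 ∈ B0, q0 ∈ B0 → same block

YES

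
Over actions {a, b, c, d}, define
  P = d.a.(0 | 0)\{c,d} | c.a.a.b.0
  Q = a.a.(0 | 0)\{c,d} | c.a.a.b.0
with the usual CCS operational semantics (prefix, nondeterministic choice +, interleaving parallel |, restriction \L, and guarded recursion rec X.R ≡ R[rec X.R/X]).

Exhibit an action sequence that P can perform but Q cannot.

Reachable graph of P (15 states):
  m0 = d.a.(0 | 0)\{c,d} | c.a.a.b.0 :: -c-> m1, -d-> m2
  m1 = d.a.(0 | 0)\{c,d} | a.a.b.0 :: -a-> m3, -d-> m4
  m2 = a.(0 | 0)\{c,d} | c.a.a.b.0 :: -a-> m5, -c-> m4
  m3 = d.a.(0 | 0)\{c,d} | a.b.0 :: -a-> m6, -d-> m7
  m4 = a.(0 | 0)\{c,d} | a.a.b.0 :: -a-> m7, -a-> m8
  m5 = (0 | 0)\{c,d} | c.a.a.b.0 :: -c-> m8
  m6 = d.a.(0 | 0)\{c,d} | b.0 :: -b-> m9, -d-> m10
  m7 = a.(0 | 0)\{c,d} | a.b.0 :: -a-> m10, -a-> m11
  m8 = (0 | 0)\{c,d} | a.a.b.0 :: -a-> m11
  m9 = d.a.(0 | 0)\{c,d} | 0 :: -d-> m12
  m10 = a.(0 | 0)\{c,d} | b.0 :: -a-> m13, -b-> m12
  m11 = (0 | 0)\{c,d} | a.b.0 :: -a-> m13
  m12 = a.(0 | 0)\{c,d} | 0 :: -a-> m14
  m13 = (0 | 0)\{c,d} | b.0 :: -b-> m14
  m14 = (0 | 0)\{c,d} | 0 :: ∅
Reachable graph of Q (15 states):
  n0 = a.a.(0 | 0)\{c,d} | c.a.a.b.0 :: -a-> n1, -c-> n2
  n1 = a.(0 | 0)\{c,d} | c.a.a.b.0 :: -a-> n3, -c-> n4
  n2 = a.a.(0 | 0)\{c,d} | a.a.b.0 :: -a-> n4, -a-> n5
  n3 = (0 | 0)\{c,d} | c.a.a.b.0 :: -c-> n6
  n4 = a.(0 | 0)\{c,d} | a.a.b.0 :: -a-> n6, -a-> n7
  n5 = a.a.(0 | 0)\{c,d} | a.b.0 :: -a-> n7, -a-> n8
  n6 = (0 | 0)\{c,d} | a.a.b.0 :: -a-> n9
  n7 = a.(0 | 0)\{c,d} | a.b.0 :: -a-> n10, -a-> n9
  n8 = a.a.(0 | 0)\{c,d} | b.0 :: -a-> n10, -b-> n11
  n9 = (0 | 0)\{c,d} | a.b.0 :: -a-> n12
  n10 = a.(0 | 0)\{c,d} | b.0 :: -a-> n12, -b-> n13
  n11 = a.a.(0 | 0)\{c,d} | 0 :: -a-> n13
  n12 = (0 | 0)\{c,d} | b.0 :: -b-> n14
  n13 = a.(0 | 0)\{c,d} | 0 :: -a-> n14
  n14 = (0 | 0)\{c,d} | 0 :: ∅
Trace ⟨d⟩ through P, begin at {m0}:
  after d @ step 1: {m2}
  ✓ P
Trace ⟨d⟩ through Q, begin at {n0}:
  after d @ step 1: ∅  — Q cannot continue

d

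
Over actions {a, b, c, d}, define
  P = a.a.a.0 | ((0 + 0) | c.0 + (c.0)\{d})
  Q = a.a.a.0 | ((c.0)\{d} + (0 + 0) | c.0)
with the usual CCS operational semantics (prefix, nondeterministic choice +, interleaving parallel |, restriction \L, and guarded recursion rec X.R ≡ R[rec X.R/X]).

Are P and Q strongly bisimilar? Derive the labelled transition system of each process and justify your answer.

YES

LTS(P): 12 reachable states
  s0 = a.a.a.0 | ((0 + 0) | c.0 + (c.0)\{d}) has moves =a=> s1, =c=> s2, =c=> s3
  s1 = a.a.0 | ((0 + 0) | c.0 + (c.0)\{d}) has moves =a=> s4, =c=> s5, =c=> s6
  s2 = a.a.a.0 | ((0 + 0) | 0) has moves =a=> s5
  s3 = a.a.a.0 | 0\{d} has moves =a=> s6
  s4 = a.0 | ((0 + 0) | c.0 + (c.0)\{d}) has moves =a=> s7, =c=> s8, =c=> s9
  s5 = a.a.0 | ((0 + 0) | 0) has moves =a=> s8
  s6 = a.a.0 | 0\{d} has moves =a=> s9
  s7 = 0 | ((0 + 0) | c.0 + (c.0)\{d}) has moves =c=> s10, =c=> s11
  s8 = a.0 | ((0 + 0) | 0) has moves =a=> s10
  s9 = a.0 | 0\{d} has moves =a=> s11
  s10 = 0 | ((0 + 0) | 0) has moves ∅
  s11 = 0 | 0\{d} has moves ∅
LTS(Q): 12 reachable states
  t0 = a.a.a.0 | ((c.0)\{d} + (0 + 0) | c.0) has moves =a=> t1, =c=> t2, =c=> t3
  t1 = a.a.0 | ((c.0)\{d} + (0 + 0) | c.0) has moves =a=> t4, =c=> t5, =c=> t6
  t2 = a.a.a.0 | ((0 + 0) | 0) has moves =a=> t5
  t3 = a.a.a.0 | 0\{d} has moves =a=> t6
  t4 = a.0 | ((c.0)\{d} + (0 + 0) | c.0) has moves =a=> t7, =c=> t8, =c=> t9
  t5 = a.a.0 | ((0 + 0) | 0) has moves =a=> t8
  t6 = a.a.0 | 0\{d} has moves =a=> t9
  t7 = 0 | ((c.0)\{d} + (0 + 0) | c.0) has moves =c=> t10, =c=> t11
  t8 = a.0 | ((0 + 0) | 0) has moves =a=> t10
  t9 = a.0 | 0\{d} has moves =a=> t11
  t10 = 0 | ((0 + 0) | 0) has moves ∅
  t11 = 0 | 0\{d} has moves ∅
Bisimilarity quotient blocks:
  B0 = {s0, t0}
  B1 = {s1, t1}
  B2 = {s5, s6, t5, t6}
  B3 = {s8, s9, t8, t9}
  B4 = {s10, s11, t10, t11}
  B5 = {s4, t4}
  B6 = {s7, t7}
  B7 = {s2, s3, t2, t3}
s0 ∈ B0, t0 ∈ B0 → same block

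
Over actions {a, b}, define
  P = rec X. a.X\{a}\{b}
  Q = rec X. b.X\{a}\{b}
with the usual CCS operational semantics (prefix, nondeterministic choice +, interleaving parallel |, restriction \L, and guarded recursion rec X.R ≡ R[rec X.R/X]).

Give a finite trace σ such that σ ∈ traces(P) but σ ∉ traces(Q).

Reachable graph of P (2 states):
  u0 = rec X. a.X\{a}\{b} | —a→ u1
  u1 = (rec X. a.X\{a}\{b})\{a}\{b} | ·
Reachable graph of Q (2 states):
  v0 = rec X. b.X\{a}\{b} | —b→ v1
  v1 = (rec X. b.X\{a}\{b})\{a}\{b} | ·
Executing a from P (initial set {u0}):
  after a @ step 1: {u1}
  — P admits the full trace.
Executing a from Q (initial set {v0}):
  after a @ step 1: ∅ (Q stuck)

a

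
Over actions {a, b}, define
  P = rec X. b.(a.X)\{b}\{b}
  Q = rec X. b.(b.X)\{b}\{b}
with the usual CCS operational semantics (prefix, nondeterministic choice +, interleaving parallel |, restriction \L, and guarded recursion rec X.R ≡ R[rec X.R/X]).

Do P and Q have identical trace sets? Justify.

LTS(P): 3 reachable states
  u0 = rec X. b.(a.X)\{b}\{b} → --b--▸ u1
  u1 = (a.(rec X. b.(a.X)\{b}\{b}))\{b}\{b} → --a--▸ u2
  u2 = (rec X. b.(a.X)\{b}\{b})\{b}\{b} → ·
LTS(Q): 2 reachable states
  v0 = rec X. b.(b.X)\{b}\{b} → --b--▸ v1
  v1 = (b.(rec X. b.(b.X)\{b}\{b}))\{b}\{b} → ·
Executing ba from P (initial set {u0}):
  after b @ step 1: {u1}
  after a @ step 2: {u2}
  — P admits the full trace.
Executing ba from Q (initial set {v0}):
  after b @ step 1: {v1}
  after a @ step 2: ∅ (Q stuck)

trace-distinct — witness ⟨ba⟩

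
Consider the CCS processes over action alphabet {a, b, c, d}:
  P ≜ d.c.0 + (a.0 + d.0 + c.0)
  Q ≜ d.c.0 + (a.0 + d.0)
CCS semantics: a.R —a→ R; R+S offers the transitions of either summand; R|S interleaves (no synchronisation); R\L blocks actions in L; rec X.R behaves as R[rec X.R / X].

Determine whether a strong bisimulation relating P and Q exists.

P's transition system — 3 states:
  u0 = d.c.0 + (a.0 + d.0 + c.0) | ··a··> u1, ··c··> u1, ··d··> u1, ··d··> u2
  u1 = 0 | ·
  u2 = c.0 | ··c··> u1
Q's transition system — 3 states:
  v0 = d.c.0 + (a.0 + d.0) | ··a··> v1, ··d··> v1, ··d··> v2
  v1 = 0 | ·
  v2 = c.0 | ··c··> v1
Coarsest stable partition (strong bisimilarity classes):
  B0 = {u0}
  B1 = {u2, v2}
  B2 = {u1, v1}
  B3 = {v0}
u0 ∈ B0, v0 ∈ B3 → different blocks

not bisimilar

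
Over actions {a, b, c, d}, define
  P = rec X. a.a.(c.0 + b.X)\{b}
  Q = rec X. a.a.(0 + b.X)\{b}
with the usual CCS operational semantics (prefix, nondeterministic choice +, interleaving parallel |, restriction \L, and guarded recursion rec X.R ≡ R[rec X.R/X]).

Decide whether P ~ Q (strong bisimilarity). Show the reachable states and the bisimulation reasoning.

P's transition system — 4 states:
  u0 = rec X. a.a.(c.0 + b.X)\{b} :: ··a··> u1
  u1 = a.(c.0 + b.(rec X. a.a.(c.0 + b.X)\{b}))\{b} :: ··a··> u2
  u2 = (c.0 + b.(rec X. a.a.(c.0 + b.X)\{b}))\{b} :: ··c··> u3
  u3 = 0\{b} :: (no moves)
Q's transition system — 3 states:
  v0 = rec X. a.a.(0 + b.X)\{b} :: ··a··> v1
  v1 = a.(0 + b.(rec X. a.a.(0 + b.X)\{b}))\{b} :: ··a··> v2
  v2 = (0 + b.(rec X. a.a.(0 + b.X)\{b}))\{b} :: (no moves)
Coarsest stable partition (strong bisimilarity classes):
  B0 = {u0}
  B1 = {u1}
  B2 = {u2}
  B3 = {u3, v2}
  B4 = {v0}
  B5 = {v1}
u0 ∈ B0, v0 ∈ B4 → different blocks

P ≁ Q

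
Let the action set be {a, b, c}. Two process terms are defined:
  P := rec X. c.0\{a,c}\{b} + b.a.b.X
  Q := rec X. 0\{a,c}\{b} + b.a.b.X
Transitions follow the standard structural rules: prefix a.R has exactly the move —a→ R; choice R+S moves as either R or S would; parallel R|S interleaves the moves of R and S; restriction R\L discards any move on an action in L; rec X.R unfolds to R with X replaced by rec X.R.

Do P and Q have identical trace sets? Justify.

Reachable graph of P (4 states):
  p0 = rec X. c.0\{a,c}\{b} + b.a.b.X :: --b--▸ p1, --c--▸ p2
  p1 = a.b.(rec X. c.0\{a,c}\{b} + b.a.b.X) :: --a--▸ p3
  p2 = 0\{a,c}\{b} :: deadlocked
  p3 = b.(rec X. c.0\{a,c}\{b} + b.a.b.X) :: --b--▸ p0
Reachable graph of Q (3 states):
  q0 = rec X. 0\{a,c}\{b} + b.a.b.X :: --b--▸ q1
  q1 = a.b.(rec X. 0\{a,c}\{b} + b.a.b.X) :: --a--▸ q2
  q2 = b.(rec X. 0\{a,c}\{b} + b.a.b.X) :: --b--▸ q0
Executing c from P (initial set {p0}):
  step 1 (c): {p2}
  P completes σ.
Executing c from Q (initial set {q0}):
  step 1 (c): no successor for Q

trace-distinct — witness ⟨c⟩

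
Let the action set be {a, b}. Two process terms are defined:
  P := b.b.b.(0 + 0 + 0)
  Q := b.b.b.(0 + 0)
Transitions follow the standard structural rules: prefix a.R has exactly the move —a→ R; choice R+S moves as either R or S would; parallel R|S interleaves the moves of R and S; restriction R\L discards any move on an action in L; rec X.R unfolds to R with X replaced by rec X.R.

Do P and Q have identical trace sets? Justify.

trace-equivalent

P's transition system — 4 states:
  s0 = b.b.b.(0 + 0 + 0) ⊢ —b→ s1
  s1 = b.b.(0 + 0 + 0) ⊢ —b→ s2
  s2 = b.(0 + 0 + 0) ⊢ —b→ s3
  s3 = 0 + 0 + 0 ⊢ deadlocked
Q's transition system — 4 states:
  t0 = b.b.b.(0 + 0) ⊢ —b→ t1
  t1 = b.b.(0 + 0) ⊢ —b→ t2
  t2 = b.(0 + 0) ⊢ —b→ t3
  t3 = 0 + 0 ⊢ deadlocked
Bisimilarity quotient blocks:
  B0 = {s0, t0}
  B1 = {s1, t1}
  B2 = {s2, t2}
  B3 = {s3, t3}
s0 ∈ B0, t0 ∈ B0 → same block
Bisimilar ⇒ trace-equivalent.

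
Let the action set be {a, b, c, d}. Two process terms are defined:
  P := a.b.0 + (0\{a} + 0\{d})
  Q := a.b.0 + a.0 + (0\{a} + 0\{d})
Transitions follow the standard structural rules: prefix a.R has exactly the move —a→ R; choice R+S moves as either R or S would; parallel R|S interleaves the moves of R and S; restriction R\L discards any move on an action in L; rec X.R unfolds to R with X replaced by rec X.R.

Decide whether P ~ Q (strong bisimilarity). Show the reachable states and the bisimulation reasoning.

not bisimilar

Reachable graph of P (3 states):
  m0 = a.b.0 + (0\{a} + 0\{d}) ⊢ --a--▸ m1
  m1 = b.0 ⊢ --b--▸ m2
  m2 = 0 ⊢ deadlocked
Reachable graph of Q (3 states):
  n0 = a.b.0 + a.0 + (0\{a} + 0\{d}) ⊢ --a--▸ n1, --a--▸ n2
  n1 = 0 ⊢ deadlocked
  n2 = b.0 ⊢ --b--▸ n1
Partition-refinement fixed point:
  B0 = {m0}
  B1 = {m1, n2}
  B2 = {m2, n1}
  B3 = {n0}
m0 ∈ B0, n0 ∈ B3 → different blocks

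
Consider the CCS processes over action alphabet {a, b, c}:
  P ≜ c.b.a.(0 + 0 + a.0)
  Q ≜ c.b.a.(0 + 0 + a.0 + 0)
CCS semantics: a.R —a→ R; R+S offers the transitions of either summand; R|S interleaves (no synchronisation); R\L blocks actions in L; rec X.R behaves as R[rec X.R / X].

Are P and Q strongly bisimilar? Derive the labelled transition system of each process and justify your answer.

Reachable graph of P (5 states):
  m0 = c.b.a.(0 + 0 + a.0) | ··c··> m1
  m1 = b.a.(0 + 0 + a.0) | ··b··> m2
  m2 = a.(0 + 0 + a.0) | ··a··> m3
  m3 = 0 + 0 + a.0 | ··a··> m4
  m4 = 0 | stopped
Reachable graph of Q (5 states):
  n0 = c.b.a.(0 + 0 + a.0 + 0) | ··c··> n1
  n1 = b.a.(0 + 0 + a.0 + 0) | ··b··> n2
  n2 = a.(0 + 0 + a.0 + 0) | ··a··> n3
  n3 = 0 + 0 + a.0 + 0 | ··a··> n4
  n4 = 0 | stopped
Coarsest stable partition (strong bisimilarity classes):
  B0 = {m0, n0}
  B1 = {m1, n1}
  B2 = {m2, n2}
  B3 = {m3, n3}
  B4 = {m4, n4}
m0 ∈ B0, n0 ∈ B0 → same block

YES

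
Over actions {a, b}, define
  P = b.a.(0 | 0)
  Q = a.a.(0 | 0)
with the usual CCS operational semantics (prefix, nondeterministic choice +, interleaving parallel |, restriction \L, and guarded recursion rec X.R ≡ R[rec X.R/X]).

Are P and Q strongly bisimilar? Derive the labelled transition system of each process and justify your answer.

NO

P's transition system — 3 states:
  u0 = b.a.(0 | 0) ⊢ ··b··> u1
  u1 = a.(0 | 0) ⊢ ··a··> u2
  u2 = 0 | 0 ⊢ stopped
Q's transition system — 3 states:
  v0 = a.a.(0 | 0) ⊢ ··a··> v1
  v1 = a.(0 | 0) ⊢ ··a··> v2
  v2 = 0 | 0 ⊢ stopped
Bisimilarity quotient blocks:
  B0 = {u0}
  B1 = {u1, v1}
  B2 = {u2, v2}
  B3 = {v0}
u0 ∈ B0, v0 ∈ B3 → different blocks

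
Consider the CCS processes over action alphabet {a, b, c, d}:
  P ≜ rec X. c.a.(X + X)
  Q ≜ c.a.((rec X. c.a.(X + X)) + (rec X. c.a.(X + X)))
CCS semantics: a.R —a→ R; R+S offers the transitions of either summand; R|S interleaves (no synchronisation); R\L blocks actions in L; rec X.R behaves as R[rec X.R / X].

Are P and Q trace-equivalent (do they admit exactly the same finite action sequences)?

YES

Reachable graph of P (3 states):
  s0 = rec X. c.a.(X + X) → --c--▸ s1
  s1 = a.((rec X. c.a.(X + X)) + (rec X. c.a.(X + X))) → --a--▸ s2
  s2 = (rec X. c.a.(X + X)) + (rec X. c.a.(X + X)) → --c--▸ s1
Reachable graph of Q (3 states):
  t0 = c.a.((rec X. c.a.(X + X)) + (rec X. c.a.(X + X))) → --c--▸ t1
  t1 = a.((rec X. c.a.(X + X)) + (rec X. c.a.(X + X))) → --a--▸ t2
  t2 = (rec X. c.a.(X + X)) + (rec X. c.a.(X + X)) → --c--▸ t1
Partition-refinement fixed point:
  B0 = {s0, s2, t0, t2}
  B1 = {s1, t1}
s0 ∈ B0, t0 ∈ B0 → same block
Bisimilar ⇒ trace-equivalent.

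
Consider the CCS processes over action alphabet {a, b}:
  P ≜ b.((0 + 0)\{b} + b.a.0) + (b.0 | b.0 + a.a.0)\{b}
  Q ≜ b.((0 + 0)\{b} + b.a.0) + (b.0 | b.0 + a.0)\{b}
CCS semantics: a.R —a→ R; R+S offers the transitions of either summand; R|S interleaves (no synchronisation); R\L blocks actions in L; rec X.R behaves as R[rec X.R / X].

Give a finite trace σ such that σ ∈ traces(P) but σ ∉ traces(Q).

aa

Reachable graph of P (6 states):
  s0 = b.((0 + 0)\{b} + b.a.0) + (b.0 | b.0 + a.a.0)\{b} has moves —a→ s1, —b→ s2
  s1 = (a.0)\{b} has moves —a→ s3
  s2 = (0 + 0)\{b} + b.a.0 has moves —b→ s4
  s3 = 0\{b} has moves ∅
  s4 = a.0 has moves —a→ s5
  s5 = 0 has moves ∅
Reachable graph of Q (5 states):
  t0 = b.((0 + 0)\{b} + b.a.0) + (b.0 | b.0 + a.0)\{b} has moves —a→ t1, —b→ t2
  t1 = 0\{b} has moves ∅
  t2 = (0 + 0)\{b} + b.a.0 has moves —b→ t3
  t3 = a.0 has moves —a→ t4
  t4 = 0 has moves ∅
Run σ = ⟨aa⟩ on P: start {s0}
  after a @ step 1: {s1}
  after a @ step 2: {s3}
  — P admits the full trace.
Run σ = ⟨aa⟩ on Q: start {t0}
  after a @ step 1: {t1}
  after a @ step 2: ∅  — Q cannot continue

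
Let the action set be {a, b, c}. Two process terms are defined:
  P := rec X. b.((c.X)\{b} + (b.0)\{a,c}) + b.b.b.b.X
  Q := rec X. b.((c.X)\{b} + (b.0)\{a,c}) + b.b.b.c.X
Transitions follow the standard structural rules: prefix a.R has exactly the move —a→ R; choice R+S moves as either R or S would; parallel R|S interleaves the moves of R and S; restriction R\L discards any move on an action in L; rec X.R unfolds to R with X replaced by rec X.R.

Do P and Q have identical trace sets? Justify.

P's transition system — 7 states:
  s0 = rec X. b.((c.X)\{b} + (b.0)\{a,c}) + b.b.b.b.X :: --b--▸ s1, --b--▸ s2
  s1 = (c.(rec X. b.((c.X)\{b} + (b.0)\{a,c}) + b.b.b.b.X))\{b} + (b.0)\{a,c} :: --b--▸ s3, --c--▸ s4
  s2 = b.b.b.(rec X. b.((c.X)\{b} + (b.0)\{a,c}) + b.b.b.b.X) :: --b--▸ s5
  s3 = 0\{a,c} :: stopped
  s4 = (rec X. b.((c.X)\{b} + (b.0)\{a,c}) + b.b.b.b.X)\{b} :: stopped
  s5 = b.b.(rec X. b.((c.X)\{b} + (b.0)\{a,c}) + b.b.b.b.X) :: --b--▸ s6
  s6 = b.(rec X. b.((c.X)\{b} + (b.0)\{a,c}) + b.b.b.b.X) :: --b--▸ s0
Q's transition system — 7 states:
  t0 = rec X. b.((c.X)\{b} + (b.0)\{a,c}) + b.b.b.c.X :: --b--▸ t1, --b--▸ t2
  t1 = (c.(rec X. b.((c.X)\{b} + (b.0)\{a,c}) + b.b.b.c.X))\{b} + (b.0)\{a,c} :: --b--▸ t3, --c--▸ t4
  t2 = b.b.c.(rec X. b.((c.X)\{b} + (b.0)\{a,c}) + b.b.b.c.X) :: --b--▸ t5
  t3 = 0\{a,c} :: stopped
  t4 = (rec X. b.((c.X)\{b} + (b.0)\{a,c}) + b.b.b.c.X)\{b} :: stopped
  t5 = b.c.(rec X. b.((c.X)\{b} + (b.0)\{a,c}) + b.b.b.c.X) :: --b--▸ t6
  t6 = c.(rec X. b.((c.X)\{b} + (b.0)\{a,c}) + b.b.b.c.X) :: --c--▸ t0
Executing bbbb from P (initial set {s0}):
  [1] b ⇒ {s1, s2}
  [2] b ⇒ {s3, s5}
  [3] b ⇒ {s6}
  [4] b ⇒ {s0}
  P completes σ.
Executing bbbb from Q (initial set {t0}):
  [1] b ⇒ {t1, t2}
  [2] b ⇒ {t3, t5}
  [3] b ⇒ {t6}
  [4] b ⇒ no successor for Q

trace-distinct — witness ⟨bbbb⟩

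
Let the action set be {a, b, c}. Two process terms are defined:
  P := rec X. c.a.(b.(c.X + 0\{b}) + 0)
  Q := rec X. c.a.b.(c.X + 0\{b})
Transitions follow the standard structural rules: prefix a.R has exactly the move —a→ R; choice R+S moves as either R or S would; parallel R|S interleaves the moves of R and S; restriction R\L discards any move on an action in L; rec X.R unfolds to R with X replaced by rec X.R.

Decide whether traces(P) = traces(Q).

trace-equivalent

LTS(P): 4 reachable states
  p0 = rec X. c.a.(b.(c.X + 0\{b}) + 0) :: -c-> p1
  p1 = a.(b.(c.(rec X. c.a.(b.(c.X + 0\{b}) + 0)) + 0\{b}) + 0) :: -a-> p2
  p2 = b.(c.(rec X. c.a.(b.(c.X + 0\{b}) + 0)) + 0\{b}) + 0 :: -b-> p3
  p3 = c.(rec X. c.a.(b.(c.X + 0\{b}) + 0)) + 0\{b} :: -c-> p0
LTS(Q): 4 reachable states
  q0 = rec X. c.a.b.(c.X + 0\{b}) :: -c-> q1
  q1 = a.b.(c.(rec X. c.a.b.(c.X + 0\{b})) + 0\{b}) :: -a-> q2
  q2 = b.(c.(rec X. c.a.b.(c.X + 0\{b})) + 0\{b}) :: -b-> q3
  q3 = c.(rec X. c.a.b.(c.X + 0\{b})) + 0\{b} :: -c-> q0
Partition-refinement fixed point:
  B0 = {p0, q0}
  B1 = {p1, q1}
  B2 = {p2, q2}
  B3 = {p3, q3}
p0 ∈ B0, q0 ∈ B0 → same block
Bisimilar ⇒ trace-equivalent.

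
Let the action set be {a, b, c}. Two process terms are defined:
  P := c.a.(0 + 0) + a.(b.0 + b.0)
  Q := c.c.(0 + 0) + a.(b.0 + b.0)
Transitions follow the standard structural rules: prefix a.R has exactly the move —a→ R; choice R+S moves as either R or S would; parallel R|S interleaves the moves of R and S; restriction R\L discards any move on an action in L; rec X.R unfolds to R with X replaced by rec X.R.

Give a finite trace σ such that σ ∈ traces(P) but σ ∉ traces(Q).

ca

Reachable graph of P (5 states):
  s0 = c.a.(0 + 0) + a.(b.0 + b.0) :: —a→ s1, —c→ s2
  s1 = b.0 + b.0 :: —b→ s3
  s2 = a.(0 + 0) :: —a→ s4
  s3 = 0 :: ∅
  s4 = 0 + 0 :: ∅
Reachable graph of Q (5 states):
  t0 = c.c.(0 + 0) + a.(b.0 + b.0) :: —a→ t1, —c→ t2
  t1 = b.0 + b.0 :: —b→ t3
  t2 = c.(0 + 0) :: —c→ t4
  t3 = 0 :: ∅
  t4 = 0 + 0 :: ∅
Run σ = ⟨ca⟩ on P: start {s0}
  after c @ step 1: {s2}
  after a @ step 2: {s4}
  ✓ P
Run σ = ⟨ca⟩ on Q: start {t0}
  after c @ step 1: {t2}
  after a @ step 2: ∅  — Q cannot continue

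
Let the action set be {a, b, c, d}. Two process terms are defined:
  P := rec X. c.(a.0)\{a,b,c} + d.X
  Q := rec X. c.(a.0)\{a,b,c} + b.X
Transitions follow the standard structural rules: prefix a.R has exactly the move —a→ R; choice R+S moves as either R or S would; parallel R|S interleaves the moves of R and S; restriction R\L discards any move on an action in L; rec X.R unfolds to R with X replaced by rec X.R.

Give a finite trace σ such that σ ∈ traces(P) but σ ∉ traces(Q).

d

P's transition system — 2 states:
  m0 = rec X. c.(a.0)\{a,b,c} + d.X → -c-> m1, -d-> m0
  m1 = (a.0)\{a,b,c} → stopped
Q's transition system — 2 states:
  n0 = rec X. c.(a.0)\{a,b,c} + b.X → -b-> n0, -c-> n1
  n1 = (a.0)\{a,b,c} → stopped
Run σ = ⟨d⟩ on P: start {m0}
  step 1 (d): {m0}
  P completes σ.
Run σ = ⟨d⟩ on Q: start {n0}
  step 1 (d): ∅  — Q cannot continue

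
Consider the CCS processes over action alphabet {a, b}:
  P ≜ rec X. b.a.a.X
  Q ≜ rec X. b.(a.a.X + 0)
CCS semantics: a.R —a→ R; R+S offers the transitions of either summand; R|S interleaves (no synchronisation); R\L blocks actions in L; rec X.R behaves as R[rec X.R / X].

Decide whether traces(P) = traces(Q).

P's transition system — 3 states:
  u0 = rec X. b.a.a.X | —b→ u1
  u1 = a.a.(rec X. b.a.a.X) | —a→ u2
  u2 = a.(rec X. b.a.a.X) | —a→ u0
Q's transition system — 3 states:
  v0 = rec X. b.(a.a.X + 0) | —b→ v1
  v1 = a.a.(rec X. b.(a.a.X + 0)) + 0 | —a→ v2
  v2 = a.(rec X. b.(a.a.X + 0)) | —a→ v0
Bisimilarity quotient blocks:
  B0 = {u0, v0}
  B1 = {u1, v1}
  B2 = {u2, v2}
u0 ∈ B0, v0 ∈ B0 → same block
Bisimilar ⇒ trace-equivalent.

trace-equivalent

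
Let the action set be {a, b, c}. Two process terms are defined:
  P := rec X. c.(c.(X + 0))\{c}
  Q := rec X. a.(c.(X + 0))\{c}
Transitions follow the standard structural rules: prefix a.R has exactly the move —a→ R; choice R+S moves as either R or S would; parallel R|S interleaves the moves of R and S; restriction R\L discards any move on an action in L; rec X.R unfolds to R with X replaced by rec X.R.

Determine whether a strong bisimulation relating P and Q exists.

NO

Reachable graph of P (2 states):
  m0 = rec X. c.(c.(X + 0))\{c} ⊢ -c-> m1
  m1 = (c.((rec X. c.(c.(X + 0))\{c}) + 0))\{c} ⊢ deadlocked
Reachable graph of Q (2 states):
  n0 = rec X. a.(c.(X + 0))\{c} ⊢ -a-> n1
  n1 = (c.((rec X. a.(c.(X + 0))\{c}) + 0))\{c} ⊢ deadlocked
Bisimilarity quotient blocks:
  B0 = {m0}
  B1 = {m1, n1}
  B2 = {n0}
m0 ∈ B0, n0 ∈ B2 → different blocks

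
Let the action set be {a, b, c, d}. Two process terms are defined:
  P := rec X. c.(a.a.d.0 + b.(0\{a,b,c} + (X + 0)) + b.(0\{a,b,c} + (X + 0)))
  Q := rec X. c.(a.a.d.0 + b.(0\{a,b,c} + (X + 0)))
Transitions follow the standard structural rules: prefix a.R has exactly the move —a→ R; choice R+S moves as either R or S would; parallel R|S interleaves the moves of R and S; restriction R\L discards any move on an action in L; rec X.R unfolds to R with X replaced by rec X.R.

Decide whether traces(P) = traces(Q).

traces(P) = traces(Q)

Reachable graph of P (6 states):
  u0 = rec X. c.(a.a.d.0 + b.(0\{a,b,c} + (X + 0)) + b.(0\{a,b,c} + (X + 0))) has moves -c-> u1
  u1 = a.a.d.0 + b.(0\{a,b,c} + ((rec X. c.(a.a.d.0 + b.(0\{a,b,c} + (X + 0)) + b.(0\{a,b,c} + (X + 0)))) + 0)) + b.(0\{a,b,c} + ((rec X. c.(a.a.d.0 + b.(0\{a,b,c} + (X + 0)) + b.(0\{a,b,c} + (X + 0)))) + 0)) has moves -a-> u2, -b-> u3
  u2 = a.d.0 has moves -a-> u4
  u3 = 0\{a,b,c} + ((rec X. c.(a.a.d.0 + b.(0\{a,b,c} + (X + 0)) + b.(0\{a,b,c} + (X + 0)))) + 0) has moves -c-> u1
  u4 = d.0 has moves -d-> u5
  u5 = 0 has moves deadlocked
Reachable graph of Q (6 states):
  v0 = rec X. c.(a.a.d.0 + b.(0\{a,b,c} + (X + 0))) has moves -c-> v1
  v1 = a.a.d.0 + b.(0\{a,b,c} + ((rec X. c.(a.a.d.0 + b.(0\{a,b,c} + (X + 0)))) + 0)) has moves -a-> v2, -b-> v3
  v2 = a.d.0 has moves -a-> v4
  v3 = 0\{a,b,c} + ((rec X. c.(a.a.d.0 + b.(0\{a,b,c} + (X + 0)))) + 0) has moves -c-> v1
  v4 = d.0 has moves -d-> v5
  v5 = 0 has moves deadlocked
Bisimilarity quotient blocks:
  B0 = {u0, u3, v0, v3}
  B1 = {u1, v1}
  B2 = {u2, v2}
  B3 = {u4, v4}
  B4 = {u5, v5}
u0 ∈ B0, v0 ∈ B0 → same block
Bisimilar ⇒ trace-equivalent.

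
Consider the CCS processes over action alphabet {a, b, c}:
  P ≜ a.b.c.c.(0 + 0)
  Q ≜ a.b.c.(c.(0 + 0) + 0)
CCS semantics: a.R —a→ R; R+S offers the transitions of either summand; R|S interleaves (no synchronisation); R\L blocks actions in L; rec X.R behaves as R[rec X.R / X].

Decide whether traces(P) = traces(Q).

Reachable graph of P (5 states):
  u0 = a.b.c.c.(0 + 0) → -a-> u1
  u1 = b.c.c.(0 + 0) → -b-> u2
  u2 = c.c.(0 + 0) → -c-> u3
  u3 = c.(0 + 0) → -c-> u4
  u4 = 0 + 0 → ·
Reachable graph of Q (5 states):
  v0 = a.b.c.(c.(0 + 0) + 0) → -a-> v1
  v1 = b.c.(c.(0 + 0) + 0) → -b-> v2
  v2 = c.(c.(0 + 0) + 0) → -c-> v3
  v3 = c.(0 + 0) + 0 → -c-> v4
  v4 = 0 + 0 → ·
Partition-refinement fixed point:
  B0 = {u0, v0}
  B1 = {u1, v1}
  B2 = {u2, v2}
  B3 = {u3, v3}
  B4 = {u4, v4}
u0 ∈ B0, v0 ∈ B0 → same block
Bisimilar ⇒ trace-equivalent.

traces(P) = traces(Q)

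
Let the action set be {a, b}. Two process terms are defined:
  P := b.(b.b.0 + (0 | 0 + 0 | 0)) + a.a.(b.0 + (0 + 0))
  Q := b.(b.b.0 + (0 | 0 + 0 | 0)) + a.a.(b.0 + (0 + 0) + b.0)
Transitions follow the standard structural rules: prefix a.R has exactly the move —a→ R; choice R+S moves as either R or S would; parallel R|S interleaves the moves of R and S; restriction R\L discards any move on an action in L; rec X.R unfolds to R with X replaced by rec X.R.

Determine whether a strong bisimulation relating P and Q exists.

P ~ Q

P's transition system — 6 states:
  p0 = b.(b.b.0 + (0 | 0 + 0 | 0)) + a.a.(b.0 + (0 + 0)) has moves —a→ p1, —b→ p2
  p1 = a.(b.0 + (0 + 0)) has moves —a→ p3
  p2 = b.b.0 + (0 | 0 + 0 | 0) has moves —b→ p4
  p3 = b.0 + (0 + 0) has moves —b→ p5
  p4 = b.0 has moves —b→ p5
  p5 = 0 has moves (no moves)
Q's transition system — 6 states:
  q0 = b.(b.b.0 + (0 | 0 + 0 | 0)) + a.a.(b.0 + (0 + 0) + b.0) has moves —a→ q1, —b→ q2
  q1 = a.(b.0 + (0 + 0) + b.0) has moves —a→ q3
  q2 = b.b.0 + (0 | 0 + 0 | 0) has moves —b→ q4
  q3 = b.0 + (0 + 0) + b.0 has moves —b→ q5
  q4 = b.0 has moves —b→ q5
  q5 = 0 has moves (no moves)
Partition-refinement fixed point:
  B0 = {p0, q0}
  B1 = {p2, q2}
  B2 = {p3, p4, q3, q4}
  B3 = {p5, q5}
  B4 = {p1, q1}
p0 ∈ B0, q0 ∈ B0 → same block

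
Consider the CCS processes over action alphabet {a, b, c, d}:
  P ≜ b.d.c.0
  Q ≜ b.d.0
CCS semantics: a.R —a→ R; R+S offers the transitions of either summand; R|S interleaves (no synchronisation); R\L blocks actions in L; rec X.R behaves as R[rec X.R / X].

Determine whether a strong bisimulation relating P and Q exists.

P ≁ Q

Reachable graph of P (4 states):
  u0 = b.d.c.0 → --b--▸ u1
  u1 = d.c.0 → --d--▸ u2
  u2 = c.0 → --c--▸ u3
  u3 = 0 → ·
Reachable graph of Q (3 states):
  v0 = b.d.0 → --b--▸ v1
  v1 = d.0 → --d--▸ v2
  v2 = 0 → ·
Coarsest stable partition (strong bisimilarity classes):
  B0 = {u0}
  B1 = {u1}
  B2 = {u2}
  B3 = {u3, v2}
  B4 = {v0}
  B5 = {v1}
u0 ∈ B0, v0 ∈ B4 → different blocks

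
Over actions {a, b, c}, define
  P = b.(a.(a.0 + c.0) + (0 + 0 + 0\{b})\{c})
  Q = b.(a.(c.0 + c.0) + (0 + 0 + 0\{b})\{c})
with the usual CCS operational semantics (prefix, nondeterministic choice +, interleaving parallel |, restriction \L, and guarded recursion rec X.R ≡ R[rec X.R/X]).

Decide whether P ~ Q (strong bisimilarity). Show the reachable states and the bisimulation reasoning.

Reachable graph of P (4 states):
  m0 = b.(a.(a.0 + c.0) + (0 + 0 + 0\{b})\{c}) :: -b-> m1
  m1 = a.(a.0 + c.0) + (0 + 0 + 0\{b})\{c} :: -a-> m2
  m2 = a.0 + c.0 :: -a-> m3, -c-> m3
  m3 = 0 :: stopped
Reachable graph of Q (4 states):
  n0 = b.(a.(c.0 + c.0) + (0 + 0 + 0\{b})\{c}) :: -b-> n1
  n1 = a.(c.0 + c.0) + (0 + 0 + 0\{b})\{c} :: -a-> n2
  n2 = c.0 + c.0 :: -c-> n3
  n3 = 0 :: stopped
Bisimilarity quotient blocks:
  B0 = {m0}
  B1 = {m1}
  B2 = {m2}
  B3 = {m3, n3}
  B4 = {n0}
  B5 = {n1}
  B6 = {n2}
m0 ∈ B0, n0 ∈ B4 → different blocks

NO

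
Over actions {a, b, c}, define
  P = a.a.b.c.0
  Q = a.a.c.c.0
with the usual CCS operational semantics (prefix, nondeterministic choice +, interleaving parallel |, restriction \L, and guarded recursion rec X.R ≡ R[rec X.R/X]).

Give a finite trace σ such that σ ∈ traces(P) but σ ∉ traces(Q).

aab

LTS(P): 5 reachable states
  u0 = a.a.b.c.0 | ··a··> u1
  u1 = a.b.c.0 | ··a··> u2
  u2 = b.c.0 | ··b··> u3
  u3 = c.0 | ··c··> u4
  u4 = 0 | ∅
LTS(Q): 5 reachable states
  v0 = a.a.c.c.0 | ··a··> v1
  v1 = a.c.c.0 | ··a··> v2
  v2 = c.c.0 | ··c··> v3
  v3 = c.0 | ··c··> v4
  v4 = 0 | ∅
Executing aab from P (initial set {u0}):
  step 1 (a): {u1}
  step 2 (a): {u2}
  step 3 (b): {u3}
  — P admits the full trace.
Executing aab from Q (initial set {v0}):
  step 1 (a): {v1}
  step 2 (a): {v2}
  step 3 (b): no successor for Q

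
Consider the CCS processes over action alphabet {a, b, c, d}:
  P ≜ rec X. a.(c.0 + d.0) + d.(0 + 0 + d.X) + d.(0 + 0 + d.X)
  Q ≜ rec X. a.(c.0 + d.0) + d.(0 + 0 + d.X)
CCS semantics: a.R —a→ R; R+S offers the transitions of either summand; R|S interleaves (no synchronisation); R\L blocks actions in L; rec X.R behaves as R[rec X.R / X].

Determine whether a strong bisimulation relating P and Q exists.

Reachable graph of P (4 states):
  m0 = rec X. a.(c.0 + d.0) + d.(0 + 0 + d.X) + d.(0 + 0 + d.X) | --a--▸ m1, --d--▸ m2
  m1 = c.0 + d.0 | --c--▸ m3, --d--▸ m3
  m2 = 0 + 0 + d.(rec X. a.(c.0 + d.0) + d.(0 + 0 + d.X) + d.(0 + 0 + d.X)) | --d--▸ m0
  m3 = 0 | stopped
Reachable graph of Q (4 states):
  n0 = rec X. a.(c.0 + d.0) + d.(0 + 0 + d.X) | --a--▸ n1, --d--▸ n2
  n1 = c.0 + d.0 | --c--▸ n3, --d--▸ n3
  n2 = 0 + 0 + d.(rec X. a.(c.0 + d.0) + d.(0 + 0 + d.X)) | --d--▸ n0
  n3 = 0 | stopped
Partition-refinement fixed point:
  B0 = {m0, n0}
  B1 = {m1, n1}
  B2 = {m3, n3}
  B3 = {m2, n2}
m0 ∈ B0, n0 ∈ B0 → same block

YES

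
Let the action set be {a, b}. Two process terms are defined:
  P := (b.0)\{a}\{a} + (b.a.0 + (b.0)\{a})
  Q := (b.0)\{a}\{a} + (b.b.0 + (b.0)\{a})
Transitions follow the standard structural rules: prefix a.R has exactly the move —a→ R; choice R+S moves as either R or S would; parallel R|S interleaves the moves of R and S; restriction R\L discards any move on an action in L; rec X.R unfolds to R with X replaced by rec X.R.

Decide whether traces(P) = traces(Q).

trace-distinct — witness ⟨ba⟩

Reachable graph of P (5 states):
  s0 = (b.0)\{a}\{a} + (b.a.0 + (b.0)\{a}) has moves -b-> s1, -b-> s2, -b-> s3
  s1 = 0\{a} has moves (no moves)
  s2 = 0\{a}\{a} has moves (no moves)
  s3 = a.0 has moves -a-> s4
  s4 = 0 has moves (no moves)
Reachable graph of Q (5 states):
  t0 = (b.0)\{a}\{a} + (b.b.0 + (b.0)\{a}) has moves -b-> t1, -b-> t2, -b-> t3
  t1 = 0\{a} has moves (no moves)
  t2 = 0\{a}\{a} has moves (no moves)
  t3 = b.0 has moves -b-> t4
  t4 = 0 has moves (no moves)
Trace ⟨ba⟩ through P, begin at {s0}:
  [1] b ⇒ {s1, s2, s3}
  [2] a ⇒ {s4}
  ✓ P
Trace ⟨ba⟩ through Q, begin at {t0}:
  [1] b ⇒ {t1, t2, t3}
  [2] a ⇒ ∅ (Q stuck)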